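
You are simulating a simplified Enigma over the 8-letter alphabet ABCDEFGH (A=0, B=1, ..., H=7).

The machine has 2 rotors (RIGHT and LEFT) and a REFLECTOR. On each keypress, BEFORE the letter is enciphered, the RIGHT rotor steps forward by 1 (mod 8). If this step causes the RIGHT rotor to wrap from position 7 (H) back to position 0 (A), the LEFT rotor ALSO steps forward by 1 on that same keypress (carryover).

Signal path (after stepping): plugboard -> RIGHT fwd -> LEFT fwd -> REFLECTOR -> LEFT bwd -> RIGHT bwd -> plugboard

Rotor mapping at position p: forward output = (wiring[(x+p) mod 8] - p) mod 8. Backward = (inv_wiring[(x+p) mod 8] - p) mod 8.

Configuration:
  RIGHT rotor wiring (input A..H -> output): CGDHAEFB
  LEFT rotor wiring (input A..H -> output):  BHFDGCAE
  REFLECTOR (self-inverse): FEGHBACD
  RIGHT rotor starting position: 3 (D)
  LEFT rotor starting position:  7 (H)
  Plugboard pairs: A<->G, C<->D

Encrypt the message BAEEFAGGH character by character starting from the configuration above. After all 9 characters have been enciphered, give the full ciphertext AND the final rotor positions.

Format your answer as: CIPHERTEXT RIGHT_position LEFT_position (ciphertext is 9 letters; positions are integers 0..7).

Answer: FBHGACEBD 4 0

Derivation:
Char 1 ('B'): step: R->4, L=7; B->plug->B->R->A->L->F->refl->A->L'->C->R'->F->plug->F
Char 2 ('A'): step: R->5, L=7; A->plug->G->R->C->L->A->refl->F->L'->A->R'->B->plug->B
Char 3 ('E'): step: R->6, L=7; E->plug->E->R->F->L->H->refl->D->L'->G->R'->H->plug->H
Char 4 ('E'): step: R->7, L=7; E->plug->E->R->A->L->F->refl->A->L'->C->R'->A->plug->G
Char 5 ('F'): step: R->0, L->0 (L advanced); F->plug->F->R->E->L->G->refl->C->L'->F->R'->G->plug->A
Char 6 ('A'): step: R->1, L=0; A->plug->G->R->A->L->B->refl->E->L'->H->R'->D->plug->C
Char 7 ('G'): step: R->2, L=0; G->plug->A->R->B->L->H->refl->D->L'->D->R'->E->plug->E
Char 8 ('G'): step: R->3, L=0; G->plug->A->R->E->L->G->refl->C->L'->F->R'->B->plug->B
Char 9 ('H'): step: R->4, L=0; H->plug->H->R->D->L->D->refl->H->L'->B->R'->C->plug->D
Final: ciphertext=FBHGACEBD, RIGHT=4, LEFT=0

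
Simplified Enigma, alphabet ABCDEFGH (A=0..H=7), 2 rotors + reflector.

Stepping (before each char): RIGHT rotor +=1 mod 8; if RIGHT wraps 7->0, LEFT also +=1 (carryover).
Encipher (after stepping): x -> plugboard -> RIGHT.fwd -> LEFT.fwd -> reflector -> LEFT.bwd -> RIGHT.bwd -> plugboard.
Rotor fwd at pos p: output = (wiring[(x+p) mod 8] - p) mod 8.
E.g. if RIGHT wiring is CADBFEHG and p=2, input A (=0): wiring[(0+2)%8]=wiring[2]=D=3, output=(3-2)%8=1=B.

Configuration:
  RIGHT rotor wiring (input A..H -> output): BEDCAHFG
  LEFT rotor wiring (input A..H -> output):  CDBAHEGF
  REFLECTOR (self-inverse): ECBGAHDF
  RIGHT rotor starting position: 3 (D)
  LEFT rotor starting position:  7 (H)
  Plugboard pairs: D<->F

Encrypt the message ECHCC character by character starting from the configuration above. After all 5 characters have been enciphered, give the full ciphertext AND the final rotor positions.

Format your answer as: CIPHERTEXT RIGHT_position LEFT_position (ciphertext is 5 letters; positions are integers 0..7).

Char 1 ('E'): step: R->4, L=7; E->plug->E->R->F->L->A->refl->E->L'->C->R'->D->plug->F
Char 2 ('C'): step: R->5, L=7; C->plug->C->R->B->L->D->refl->G->L'->A->R'->B->plug->B
Char 3 ('H'): step: R->6, L=7; H->plug->H->R->B->L->D->refl->G->L'->A->R'->B->plug->B
Char 4 ('C'): step: R->7, L=7; C->plug->C->R->F->L->A->refl->E->L'->C->R'->B->plug->B
Char 5 ('C'): step: R->0, L->0 (L advanced); C->plug->C->R->D->L->A->refl->E->L'->F->R'->G->plug->G
Final: ciphertext=FBBBG, RIGHT=0, LEFT=0

Answer: FBBBG 0 0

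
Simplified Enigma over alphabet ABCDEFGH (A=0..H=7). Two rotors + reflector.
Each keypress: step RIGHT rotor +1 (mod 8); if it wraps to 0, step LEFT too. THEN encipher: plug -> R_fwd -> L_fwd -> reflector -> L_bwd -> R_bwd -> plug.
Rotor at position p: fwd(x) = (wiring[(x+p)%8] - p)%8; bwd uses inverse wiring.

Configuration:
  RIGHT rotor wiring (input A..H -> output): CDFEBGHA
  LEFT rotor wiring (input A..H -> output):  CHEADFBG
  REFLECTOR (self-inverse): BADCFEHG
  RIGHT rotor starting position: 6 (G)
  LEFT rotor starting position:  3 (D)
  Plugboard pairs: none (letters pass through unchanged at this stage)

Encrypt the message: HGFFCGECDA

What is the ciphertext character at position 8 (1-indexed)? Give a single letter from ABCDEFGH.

Char 1 ('H'): step: R->7, L=3; H->plug->H->R->A->L->F->refl->E->L'->G->R'->D->plug->D
Char 2 ('G'): step: R->0, L->4 (L advanced); G->plug->G->R->H->L->E->refl->F->L'->C->R'->A->plug->A
Char 3 ('F'): step: R->1, L=4; F->plug->F->R->G->L->A->refl->B->L'->B->R'->H->plug->H
Char 4 ('F'): step: R->2, L=4; F->plug->F->R->G->L->A->refl->B->L'->B->R'->H->plug->H
Char 5 ('C'): step: R->3, L=4; C->plug->C->R->D->L->C->refl->D->L'->F->R'->E->plug->E
Char 6 ('G'): step: R->4, L=4; G->plug->G->R->B->L->B->refl->A->L'->G->R'->E->plug->E
Char 7 ('E'): step: R->5, L=4; E->plug->E->R->G->L->A->refl->B->L'->B->R'->A->plug->A
Char 8 ('C'): step: R->6, L=4; C->plug->C->R->E->L->G->refl->H->L'->A->R'->H->plug->H

H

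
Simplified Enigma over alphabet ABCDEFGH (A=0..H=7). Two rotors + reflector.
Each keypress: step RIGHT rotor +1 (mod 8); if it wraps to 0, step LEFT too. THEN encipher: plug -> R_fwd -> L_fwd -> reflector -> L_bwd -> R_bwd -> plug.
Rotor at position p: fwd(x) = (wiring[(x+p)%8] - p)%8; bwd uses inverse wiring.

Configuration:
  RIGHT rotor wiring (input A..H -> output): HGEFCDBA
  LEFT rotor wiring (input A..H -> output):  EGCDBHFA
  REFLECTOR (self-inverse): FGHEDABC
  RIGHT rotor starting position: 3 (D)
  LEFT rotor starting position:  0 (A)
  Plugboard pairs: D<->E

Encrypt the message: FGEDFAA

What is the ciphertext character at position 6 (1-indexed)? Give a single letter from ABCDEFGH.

Char 1 ('F'): step: R->4, L=0; F->plug->F->R->C->L->C->refl->H->L'->F->R'->C->plug->C
Char 2 ('G'): step: R->5, L=0; G->plug->G->R->A->L->E->refl->D->L'->D->R'->C->plug->C
Char 3 ('E'): step: R->6, L=0; E->plug->D->R->A->L->E->refl->D->L'->D->R'->A->plug->A
Char 4 ('D'): step: R->7, L=0; D->plug->E->R->G->L->F->refl->A->L'->H->R'->C->plug->C
Char 5 ('F'): step: R->0, L->1 (L advanced); F->plug->F->R->D->L->A->refl->F->L'->A->R'->H->plug->H
Char 6 ('A'): step: R->1, L=1; A->plug->A->R->F->L->E->refl->D->L'->H->R'->G->plug->G

G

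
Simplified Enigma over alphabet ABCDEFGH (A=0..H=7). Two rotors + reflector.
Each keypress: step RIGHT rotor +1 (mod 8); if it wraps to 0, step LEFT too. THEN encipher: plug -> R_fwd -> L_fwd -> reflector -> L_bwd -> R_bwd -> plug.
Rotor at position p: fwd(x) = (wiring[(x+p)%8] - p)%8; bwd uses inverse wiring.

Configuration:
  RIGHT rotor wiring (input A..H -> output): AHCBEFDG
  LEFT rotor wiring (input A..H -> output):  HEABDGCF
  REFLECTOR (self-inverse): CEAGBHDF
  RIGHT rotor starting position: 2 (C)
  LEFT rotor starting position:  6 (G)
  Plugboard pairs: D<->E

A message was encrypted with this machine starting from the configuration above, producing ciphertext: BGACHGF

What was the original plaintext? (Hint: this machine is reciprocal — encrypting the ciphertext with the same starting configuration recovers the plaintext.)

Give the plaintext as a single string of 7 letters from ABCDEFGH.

Answer: ABDBAFA

Derivation:
Char 1 ('B'): step: R->3, L=6; B->plug->B->R->B->L->H->refl->F->L'->G->R'->A->plug->A
Char 2 ('G'): step: R->4, L=6; G->plug->G->R->G->L->F->refl->H->L'->B->R'->B->plug->B
Char 3 ('A'): step: R->5, L=6; A->plug->A->R->A->L->E->refl->B->L'->C->R'->E->plug->D
Char 4 ('C'): step: R->6, L=6; C->plug->C->R->C->L->B->refl->E->L'->A->R'->B->plug->B
Char 5 ('H'): step: R->7, L=6; H->plug->H->R->E->L->C->refl->A->L'->H->R'->A->plug->A
Char 6 ('G'): step: R->0, L->7 (L advanced); G->plug->G->R->D->L->B->refl->E->L'->F->R'->F->plug->F
Char 7 ('F'): step: R->1, L=7; F->plug->F->R->C->L->F->refl->H->L'->G->R'->A->plug->A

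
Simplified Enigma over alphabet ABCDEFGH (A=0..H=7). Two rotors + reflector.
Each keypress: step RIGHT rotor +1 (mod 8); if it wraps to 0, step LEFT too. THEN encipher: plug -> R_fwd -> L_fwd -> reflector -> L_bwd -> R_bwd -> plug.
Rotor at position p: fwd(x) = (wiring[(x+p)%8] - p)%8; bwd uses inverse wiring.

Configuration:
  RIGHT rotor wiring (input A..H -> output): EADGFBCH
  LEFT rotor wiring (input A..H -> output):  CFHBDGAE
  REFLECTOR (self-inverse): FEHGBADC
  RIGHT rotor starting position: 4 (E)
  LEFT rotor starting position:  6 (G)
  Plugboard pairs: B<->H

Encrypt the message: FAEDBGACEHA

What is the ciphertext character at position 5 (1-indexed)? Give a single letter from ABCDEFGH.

Char 1 ('F'): step: R->5, L=6; F->plug->F->R->G->L->F->refl->A->L'->H->R'->D->plug->D
Char 2 ('A'): step: R->6, L=6; A->plug->A->R->E->L->B->refl->E->L'->C->R'->D->plug->D
Char 3 ('E'): step: R->7, L=6; E->plug->E->R->H->L->A->refl->F->L'->G->R'->F->plug->F
Char 4 ('D'): step: R->0, L->7 (L advanced); D->plug->D->R->G->L->H->refl->C->L'->E->R'->A->plug->A
Char 5 ('B'): step: R->1, L=7; B->plug->H->R->D->L->A->refl->F->L'->A->R'->E->plug->E

E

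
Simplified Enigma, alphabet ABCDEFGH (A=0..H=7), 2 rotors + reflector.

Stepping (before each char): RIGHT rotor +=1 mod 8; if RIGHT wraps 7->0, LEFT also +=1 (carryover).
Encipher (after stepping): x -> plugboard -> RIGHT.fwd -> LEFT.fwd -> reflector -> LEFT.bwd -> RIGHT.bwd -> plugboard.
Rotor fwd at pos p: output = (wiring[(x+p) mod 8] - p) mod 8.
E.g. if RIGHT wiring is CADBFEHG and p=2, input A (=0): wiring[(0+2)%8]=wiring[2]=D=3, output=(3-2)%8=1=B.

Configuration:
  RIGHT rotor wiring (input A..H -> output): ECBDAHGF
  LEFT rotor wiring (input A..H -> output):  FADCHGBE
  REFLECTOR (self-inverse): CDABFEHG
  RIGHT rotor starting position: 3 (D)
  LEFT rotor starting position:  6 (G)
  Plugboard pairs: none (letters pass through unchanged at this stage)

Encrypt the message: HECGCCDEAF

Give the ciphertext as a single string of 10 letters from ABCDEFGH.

Answer: BFAAGGACCA

Derivation:
Char 1 ('H'): step: R->4, L=6; H->plug->H->R->H->L->A->refl->C->L'->D->R'->B->plug->B
Char 2 ('E'): step: R->5, L=6; E->plug->E->R->F->L->E->refl->F->L'->E->R'->F->plug->F
Char 3 ('C'): step: R->6, L=6; C->plug->C->R->G->L->B->refl->D->L'->A->R'->A->plug->A
Char 4 ('G'): step: R->7, L=6; G->plug->G->R->A->L->D->refl->B->L'->G->R'->A->plug->A
Char 5 ('C'): step: R->0, L->7 (L advanced); C->plug->C->R->B->L->G->refl->H->L'->G->R'->G->plug->G
Char 6 ('C'): step: R->1, L=7; C->plug->C->R->C->L->B->refl->D->L'->E->R'->G->plug->G
Char 7 ('D'): step: R->2, L=7; D->plug->D->R->F->L->A->refl->C->L'->H->R'->A->plug->A
Char 8 ('E'): step: R->3, L=7; E->plug->E->R->C->L->B->refl->D->L'->E->R'->C->plug->C
Char 9 ('A'): step: R->4, L=7; A->plug->A->R->E->L->D->refl->B->L'->C->R'->C->plug->C
Char 10 ('F'): step: R->5, L=7; F->plug->F->R->E->L->D->refl->B->L'->C->R'->A->plug->A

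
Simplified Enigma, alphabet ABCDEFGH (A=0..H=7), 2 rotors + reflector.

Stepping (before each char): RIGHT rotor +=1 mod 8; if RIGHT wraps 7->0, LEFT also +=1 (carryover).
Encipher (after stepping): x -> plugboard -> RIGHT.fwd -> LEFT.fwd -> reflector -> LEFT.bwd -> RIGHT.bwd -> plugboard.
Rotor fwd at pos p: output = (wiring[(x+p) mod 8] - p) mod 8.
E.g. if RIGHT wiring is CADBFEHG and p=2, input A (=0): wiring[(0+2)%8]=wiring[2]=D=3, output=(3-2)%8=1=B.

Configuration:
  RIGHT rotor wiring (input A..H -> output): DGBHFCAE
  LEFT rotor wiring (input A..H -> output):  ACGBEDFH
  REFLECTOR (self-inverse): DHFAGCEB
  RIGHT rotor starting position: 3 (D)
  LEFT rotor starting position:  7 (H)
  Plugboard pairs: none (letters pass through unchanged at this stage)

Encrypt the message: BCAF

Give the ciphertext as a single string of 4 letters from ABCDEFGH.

Answer: EDDC

Derivation:
Char 1 ('B'): step: R->4, L=7; B->plug->B->R->G->L->E->refl->G->L'->H->R'->E->plug->E
Char 2 ('C'): step: R->5, L=7; C->plug->C->R->H->L->G->refl->E->L'->G->R'->D->plug->D
Char 3 ('A'): step: R->6, L=7; A->plug->A->R->C->L->D->refl->A->L'->A->R'->D->plug->D
Char 4 ('F'): step: R->7, L=7; F->plug->F->R->G->L->E->refl->G->L'->H->R'->C->plug->C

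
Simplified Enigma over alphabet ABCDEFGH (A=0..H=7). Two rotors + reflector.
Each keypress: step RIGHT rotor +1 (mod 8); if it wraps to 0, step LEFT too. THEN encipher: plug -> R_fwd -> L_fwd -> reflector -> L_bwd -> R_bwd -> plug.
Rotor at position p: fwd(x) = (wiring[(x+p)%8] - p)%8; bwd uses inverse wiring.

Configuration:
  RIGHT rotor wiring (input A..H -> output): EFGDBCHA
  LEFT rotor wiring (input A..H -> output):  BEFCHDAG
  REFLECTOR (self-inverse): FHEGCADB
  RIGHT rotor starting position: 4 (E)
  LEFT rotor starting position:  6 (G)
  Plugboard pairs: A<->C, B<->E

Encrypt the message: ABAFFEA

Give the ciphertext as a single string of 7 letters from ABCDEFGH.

Answer: EFBEBFC

Derivation:
Char 1 ('A'): step: R->5, L=6; A->plug->C->R->D->L->G->refl->D->L'->C->R'->B->plug->E
Char 2 ('B'): step: R->6, L=6; B->plug->E->R->A->L->C->refl->E->L'->F->R'->F->plug->F
Char 3 ('A'): step: R->7, L=6; A->plug->C->R->G->L->B->refl->H->L'->E->R'->E->plug->B
Char 4 ('F'): step: R->0, L->7 (L advanced); F->plug->F->R->C->L->F->refl->A->L'->F->R'->B->plug->E
Char 5 ('F'): step: R->1, L=7; F->plug->F->R->G->L->E->refl->C->L'->B->R'->E->plug->B
Char 6 ('E'): step: R->2, L=7; E->plug->B->R->B->L->C->refl->E->L'->G->R'->F->plug->F
Char 7 ('A'): step: R->3, L=7; A->plug->C->R->H->L->B->refl->H->L'->A->R'->A->plug->C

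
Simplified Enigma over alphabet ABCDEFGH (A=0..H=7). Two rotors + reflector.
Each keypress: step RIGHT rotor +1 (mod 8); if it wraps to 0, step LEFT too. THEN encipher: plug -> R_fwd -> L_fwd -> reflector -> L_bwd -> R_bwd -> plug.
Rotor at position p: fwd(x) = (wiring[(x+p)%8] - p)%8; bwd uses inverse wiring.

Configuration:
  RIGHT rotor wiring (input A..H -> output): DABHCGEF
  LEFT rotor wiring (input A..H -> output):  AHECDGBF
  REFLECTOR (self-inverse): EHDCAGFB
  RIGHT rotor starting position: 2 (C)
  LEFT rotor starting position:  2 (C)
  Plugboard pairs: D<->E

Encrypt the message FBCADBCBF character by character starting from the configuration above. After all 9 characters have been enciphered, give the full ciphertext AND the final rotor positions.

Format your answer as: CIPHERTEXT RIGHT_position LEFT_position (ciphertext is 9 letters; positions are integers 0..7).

Answer: GFHBHEEFB 3 3

Derivation:
Char 1 ('F'): step: R->3, L=2; F->plug->F->R->A->L->C->refl->D->L'->F->R'->G->plug->G
Char 2 ('B'): step: R->4, L=2; B->plug->B->R->C->L->B->refl->H->L'->E->R'->F->plug->F
Char 3 ('C'): step: R->5, L=2; C->plug->C->R->A->L->C->refl->D->L'->F->R'->H->plug->H
Char 4 ('A'): step: R->6, L=2; A->plug->A->R->G->L->G->refl->F->L'->H->R'->B->plug->B
Char 5 ('D'): step: R->7, L=2; D->plug->E->R->A->L->C->refl->D->L'->F->R'->H->plug->H
Char 6 ('B'): step: R->0, L->3 (L advanced); B->plug->B->R->A->L->H->refl->B->L'->H->R'->D->plug->E
Char 7 ('C'): step: R->1, L=3; C->plug->C->R->G->L->E->refl->A->L'->B->R'->D->plug->E
Char 8 ('B'): step: R->2, L=3; B->plug->B->R->F->L->F->refl->G->L'->D->R'->F->plug->F
Char 9 ('F'): step: R->3, L=3; F->plug->F->R->A->L->H->refl->B->L'->H->R'->B->plug->B
Final: ciphertext=GFHBHEEFB, RIGHT=3, LEFT=3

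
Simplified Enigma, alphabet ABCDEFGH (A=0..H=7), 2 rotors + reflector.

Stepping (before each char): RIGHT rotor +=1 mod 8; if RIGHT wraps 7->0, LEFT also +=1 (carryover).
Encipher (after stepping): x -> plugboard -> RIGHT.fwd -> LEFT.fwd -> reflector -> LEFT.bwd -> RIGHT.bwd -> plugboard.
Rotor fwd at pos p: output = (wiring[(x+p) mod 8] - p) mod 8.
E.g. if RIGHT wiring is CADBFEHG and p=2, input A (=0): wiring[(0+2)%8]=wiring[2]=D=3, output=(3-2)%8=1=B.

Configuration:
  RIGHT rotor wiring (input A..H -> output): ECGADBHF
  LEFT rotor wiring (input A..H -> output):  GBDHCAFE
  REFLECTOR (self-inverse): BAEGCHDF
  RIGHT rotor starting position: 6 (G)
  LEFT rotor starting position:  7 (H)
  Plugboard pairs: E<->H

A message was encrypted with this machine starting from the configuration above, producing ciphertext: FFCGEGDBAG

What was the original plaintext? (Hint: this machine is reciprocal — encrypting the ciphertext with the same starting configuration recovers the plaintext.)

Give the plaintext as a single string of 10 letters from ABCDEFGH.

Answer: AEGECHADCA

Derivation:
Char 1 ('F'): step: R->7, L=7; F->plug->F->R->E->L->A->refl->B->L'->G->R'->A->plug->A
Char 2 ('F'): step: R->0, L->0 (L advanced); F->plug->F->R->B->L->B->refl->A->L'->F->R'->H->plug->E
Char 3 ('C'): step: R->1, L=0; C->plug->C->R->H->L->E->refl->C->L'->E->R'->G->plug->G
Char 4 ('G'): step: R->2, L=0; G->plug->G->R->C->L->D->refl->G->L'->A->R'->H->plug->E
Char 5 ('E'): step: R->3, L=0; E->plug->H->R->D->L->H->refl->F->L'->G->R'->C->plug->C
Char 6 ('G'): step: R->4, L=0; G->plug->G->R->C->L->D->refl->G->L'->A->R'->E->plug->H
Char 7 ('D'): step: R->5, L=0; D->plug->D->R->H->L->E->refl->C->L'->E->R'->A->plug->A
Char 8 ('B'): step: R->6, L=0; B->plug->B->R->H->L->E->refl->C->L'->E->R'->D->plug->D
Char 9 ('A'): step: R->7, L=0; A->plug->A->R->G->L->F->refl->H->L'->D->R'->C->plug->C
Char 10 ('G'): step: R->0, L->1 (L advanced); G->plug->G->R->H->L->F->refl->H->L'->E->R'->A->plug->A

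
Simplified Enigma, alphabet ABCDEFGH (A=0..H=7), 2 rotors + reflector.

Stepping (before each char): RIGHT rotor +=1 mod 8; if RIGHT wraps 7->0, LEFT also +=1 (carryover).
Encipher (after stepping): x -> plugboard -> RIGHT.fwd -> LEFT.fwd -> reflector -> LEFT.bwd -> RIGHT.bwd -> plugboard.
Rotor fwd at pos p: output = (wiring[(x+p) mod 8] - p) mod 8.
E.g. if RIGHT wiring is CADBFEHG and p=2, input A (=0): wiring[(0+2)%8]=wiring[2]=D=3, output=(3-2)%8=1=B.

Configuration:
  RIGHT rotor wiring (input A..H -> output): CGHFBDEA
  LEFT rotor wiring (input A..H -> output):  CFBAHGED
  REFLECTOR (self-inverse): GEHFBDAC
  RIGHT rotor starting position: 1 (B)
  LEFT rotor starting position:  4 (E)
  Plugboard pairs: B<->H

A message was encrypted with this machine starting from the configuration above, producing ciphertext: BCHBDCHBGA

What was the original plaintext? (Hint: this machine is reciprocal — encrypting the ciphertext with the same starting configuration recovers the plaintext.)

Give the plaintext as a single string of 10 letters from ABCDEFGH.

Answer: EHAFABFGAB

Derivation:
Char 1 ('B'): step: R->2, L=4; B->plug->H->R->E->L->G->refl->A->L'->C->R'->E->plug->E
Char 2 ('C'): step: R->3, L=4; C->plug->C->R->A->L->D->refl->F->L'->G->R'->B->plug->H
Char 3 ('H'): step: R->4, L=4; H->plug->B->R->H->L->E->refl->B->L'->F->R'->A->plug->A
Char 4 ('B'): step: R->5, L=4; B->plug->H->R->E->L->G->refl->A->L'->C->R'->F->plug->F
Char 5 ('D'): step: R->6, L=4; D->plug->D->R->A->L->D->refl->F->L'->G->R'->A->plug->A
Char 6 ('C'): step: R->7, L=4; C->plug->C->R->H->L->E->refl->B->L'->F->R'->H->plug->B
Char 7 ('H'): step: R->0, L->5 (L advanced); H->plug->B->R->G->L->D->refl->F->L'->D->R'->F->plug->F
Char 8 ('B'): step: R->1, L=5; B->plug->H->R->B->L->H->refl->C->L'->H->R'->G->plug->G
Char 9 ('G'): step: R->2, L=5; G->plug->G->R->A->L->B->refl->E->L'->F->R'->A->plug->A
Char 10 ('A'): step: R->3, L=5; A->plug->A->R->C->L->G->refl->A->L'->E->R'->H->plug->B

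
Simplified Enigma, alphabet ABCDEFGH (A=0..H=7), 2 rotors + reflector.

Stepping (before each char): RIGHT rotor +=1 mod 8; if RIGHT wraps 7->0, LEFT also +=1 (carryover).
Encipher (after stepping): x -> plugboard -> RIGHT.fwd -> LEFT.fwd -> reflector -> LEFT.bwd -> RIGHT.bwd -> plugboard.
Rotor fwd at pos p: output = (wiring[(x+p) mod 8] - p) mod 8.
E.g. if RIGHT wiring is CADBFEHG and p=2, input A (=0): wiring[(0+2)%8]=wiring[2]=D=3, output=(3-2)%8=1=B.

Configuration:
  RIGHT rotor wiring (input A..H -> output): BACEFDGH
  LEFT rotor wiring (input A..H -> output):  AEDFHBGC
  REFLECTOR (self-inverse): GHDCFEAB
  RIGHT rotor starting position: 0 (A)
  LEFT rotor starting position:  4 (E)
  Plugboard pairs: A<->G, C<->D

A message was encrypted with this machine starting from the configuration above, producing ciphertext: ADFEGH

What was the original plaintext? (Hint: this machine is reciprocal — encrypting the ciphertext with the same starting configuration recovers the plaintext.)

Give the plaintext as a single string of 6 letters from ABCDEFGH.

Char 1 ('A'): step: R->1, L=4; A->plug->G->R->G->L->H->refl->B->L'->H->R'->A->plug->G
Char 2 ('D'): step: R->2, L=4; D->plug->C->R->D->L->G->refl->A->L'->F->R'->F->plug->F
Char 3 ('F'): step: R->3, L=4; F->plug->F->R->G->L->H->refl->B->L'->H->R'->H->plug->H
Char 4 ('E'): step: R->4, L=4; E->plug->E->R->F->L->A->refl->G->L'->D->R'->D->plug->C
Char 5 ('G'): step: R->5, L=4; G->plug->A->R->G->L->H->refl->B->L'->H->R'->G->plug->A
Char 6 ('H'): step: R->6, L=4; H->plug->H->R->F->L->A->refl->G->L'->D->R'->C->plug->D

Answer: GFHCAD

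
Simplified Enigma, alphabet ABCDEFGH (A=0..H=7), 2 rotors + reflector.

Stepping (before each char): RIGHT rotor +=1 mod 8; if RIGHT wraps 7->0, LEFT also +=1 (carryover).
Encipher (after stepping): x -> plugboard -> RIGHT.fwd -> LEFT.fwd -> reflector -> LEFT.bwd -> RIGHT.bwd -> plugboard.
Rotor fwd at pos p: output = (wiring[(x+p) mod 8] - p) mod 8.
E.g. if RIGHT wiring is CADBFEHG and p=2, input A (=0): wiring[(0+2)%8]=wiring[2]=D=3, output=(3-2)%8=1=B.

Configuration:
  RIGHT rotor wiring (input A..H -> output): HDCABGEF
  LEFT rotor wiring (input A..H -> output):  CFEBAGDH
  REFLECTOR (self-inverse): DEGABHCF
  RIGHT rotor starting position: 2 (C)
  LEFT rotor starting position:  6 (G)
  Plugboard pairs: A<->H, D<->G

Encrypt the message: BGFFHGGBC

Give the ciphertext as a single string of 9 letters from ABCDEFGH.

Char 1 ('B'): step: R->3, L=6; B->plug->B->R->G->L->C->refl->G->L'->E->R'->F->plug->F
Char 2 ('G'): step: R->4, L=6; G->plug->D->R->B->L->B->refl->E->L'->C->R'->B->plug->B
Char 3 ('F'): step: R->5, L=6; F->plug->F->R->F->L->D->refl->A->L'->H->R'->B->plug->B
Char 4 ('F'): step: R->6, L=6; F->plug->F->R->C->L->E->refl->B->L'->B->R'->C->plug->C
Char 5 ('H'): step: R->7, L=6; H->plug->A->R->G->L->C->refl->G->L'->E->R'->C->plug->C
Char 6 ('G'): step: R->0, L->7 (L advanced); G->plug->D->R->A->L->A->refl->D->L'->B->R'->E->plug->E
Char 7 ('G'): step: R->1, L=7; G->plug->D->R->A->L->A->refl->D->L'->B->R'->B->plug->B
Char 8 ('B'): step: R->2, L=7; B->plug->B->R->G->L->H->refl->F->L'->D->R'->F->plug->F
Char 9 ('C'): step: R->3, L=7; C->plug->C->R->D->L->F->refl->H->L'->G->R'->B->plug->B

Answer: FBBCCEBFB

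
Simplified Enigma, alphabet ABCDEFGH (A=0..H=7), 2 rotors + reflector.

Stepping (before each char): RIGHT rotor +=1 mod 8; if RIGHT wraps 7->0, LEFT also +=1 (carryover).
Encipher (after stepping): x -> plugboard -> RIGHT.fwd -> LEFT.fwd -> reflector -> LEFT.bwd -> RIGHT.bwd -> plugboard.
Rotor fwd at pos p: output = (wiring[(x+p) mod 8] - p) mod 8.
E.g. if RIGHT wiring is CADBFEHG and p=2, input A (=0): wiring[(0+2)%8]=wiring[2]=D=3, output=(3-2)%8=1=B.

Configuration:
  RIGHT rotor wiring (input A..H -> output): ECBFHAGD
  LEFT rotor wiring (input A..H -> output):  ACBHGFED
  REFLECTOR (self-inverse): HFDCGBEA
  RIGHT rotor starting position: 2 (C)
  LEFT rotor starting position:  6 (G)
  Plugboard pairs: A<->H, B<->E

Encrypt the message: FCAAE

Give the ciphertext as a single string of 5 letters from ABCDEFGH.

Answer: CEFDG

Derivation:
Char 1 ('F'): step: R->3, L=6; F->plug->F->R->B->L->F->refl->B->L'->F->R'->C->plug->C
Char 2 ('C'): step: R->4, L=6; C->plug->C->R->C->L->C->refl->D->L'->E->R'->B->plug->E
Char 3 ('A'): step: R->5, L=6; A->plug->H->R->C->L->C->refl->D->L'->E->R'->F->plug->F
Char 4 ('A'): step: R->6, L=6; A->plug->H->R->C->L->C->refl->D->L'->E->R'->D->plug->D
Char 5 ('E'): step: R->7, L=6; E->plug->B->R->F->L->B->refl->F->L'->B->R'->G->plug->G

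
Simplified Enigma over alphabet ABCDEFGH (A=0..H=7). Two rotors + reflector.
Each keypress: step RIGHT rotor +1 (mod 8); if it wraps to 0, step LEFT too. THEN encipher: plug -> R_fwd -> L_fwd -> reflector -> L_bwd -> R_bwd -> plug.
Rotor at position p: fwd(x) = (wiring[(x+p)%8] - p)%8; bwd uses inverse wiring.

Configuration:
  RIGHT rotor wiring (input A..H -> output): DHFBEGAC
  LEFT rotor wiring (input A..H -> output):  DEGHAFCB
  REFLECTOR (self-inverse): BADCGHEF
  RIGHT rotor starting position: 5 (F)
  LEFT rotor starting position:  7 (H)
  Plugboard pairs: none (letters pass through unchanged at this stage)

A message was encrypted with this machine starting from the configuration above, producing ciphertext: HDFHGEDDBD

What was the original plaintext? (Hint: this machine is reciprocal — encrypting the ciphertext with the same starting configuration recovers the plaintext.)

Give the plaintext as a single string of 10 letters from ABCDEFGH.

Answer: EHGGCGAFEC

Derivation:
Char 1 ('H'): step: R->6, L=7; H->plug->H->R->A->L->C->refl->D->L'->H->R'->E->plug->E
Char 2 ('D'): step: R->7, L=7; D->plug->D->R->G->L->G->refl->E->L'->B->R'->H->plug->H
Char 3 ('F'): step: R->0, L->0 (L advanced); F->plug->F->R->G->L->C->refl->D->L'->A->R'->G->plug->G
Char 4 ('H'): step: R->1, L=0; H->plug->H->R->C->L->G->refl->E->L'->B->R'->G->plug->G
Char 5 ('G'): step: R->2, L=0; G->plug->G->R->B->L->E->refl->G->L'->C->R'->C->plug->C
Char 6 ('E'): step: R->3, L=0; E->plug->E->R->H->L->B->refl->A->L'->E->R'->G->plug->G
Char 7 ('D'): step: R->4, L=0; D->plug->D->R->G->L->C->refl->D->L'->A->R'->A->plug->A
Char 8 ('D'): step: R->5, L=0; D->plug->D->R->G->L->C->refl->D->L'->A->R'->F->plug->F
Char 9 ('B'): step: R->6, L=0; B->plug->B->R->E->L->A->refl->B->L'->H->R'->E->plug->E
Char 10 ('D'): step: R->7, L=0; D->plug->D->R->G->L->C->refl->D->L'->A->R'->C->plug->C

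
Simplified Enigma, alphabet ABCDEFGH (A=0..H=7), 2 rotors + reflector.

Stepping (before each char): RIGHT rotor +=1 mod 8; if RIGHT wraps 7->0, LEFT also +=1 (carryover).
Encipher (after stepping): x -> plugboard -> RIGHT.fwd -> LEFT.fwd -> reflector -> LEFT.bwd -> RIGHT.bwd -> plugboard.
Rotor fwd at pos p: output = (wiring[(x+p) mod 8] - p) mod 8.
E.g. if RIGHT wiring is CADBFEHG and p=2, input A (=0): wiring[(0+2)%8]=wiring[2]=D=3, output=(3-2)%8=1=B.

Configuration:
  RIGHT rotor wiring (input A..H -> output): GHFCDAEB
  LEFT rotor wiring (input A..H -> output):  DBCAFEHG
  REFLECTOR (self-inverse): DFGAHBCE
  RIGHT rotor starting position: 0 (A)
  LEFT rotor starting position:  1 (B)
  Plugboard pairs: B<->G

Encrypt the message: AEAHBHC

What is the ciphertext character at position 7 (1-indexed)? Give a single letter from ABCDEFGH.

Char 1 ('A'): step: R->1, L=1; A->plug->A->R->G->L->F->refl->B->L'->B->R'->C->plug->C
Char 2 ('E'): step: R->2, L=1; E->plug->E->R->C->L->H->refl->E->L'->D->R'->A->plug->A
Char 3 ('A'): step: R->3, L=1; A->plug->A->R->H->L->C->refl->G->L'->F->R'->C->plug->C
Char 4 ('H'): step: R->4, L=1; H->plug->H->R->G->L->F->refl->B->L'->B->R'->G->plug->B
Char 5 ('B'): step: R->5, L=1; B->plug->G->R->F->L->G->refl->C->L'->H->R'->B->plug->G
Char 6 ('H'): step: R->6, L=1; H->plug->H->R->C->L->H->refl->E->L'->D->R'->B->plug->G
Char 7 ('C'): step: R->7, L=1; C->plug->C->R->A->L->A->refl->D->L'->E->R'->F->plug->F

F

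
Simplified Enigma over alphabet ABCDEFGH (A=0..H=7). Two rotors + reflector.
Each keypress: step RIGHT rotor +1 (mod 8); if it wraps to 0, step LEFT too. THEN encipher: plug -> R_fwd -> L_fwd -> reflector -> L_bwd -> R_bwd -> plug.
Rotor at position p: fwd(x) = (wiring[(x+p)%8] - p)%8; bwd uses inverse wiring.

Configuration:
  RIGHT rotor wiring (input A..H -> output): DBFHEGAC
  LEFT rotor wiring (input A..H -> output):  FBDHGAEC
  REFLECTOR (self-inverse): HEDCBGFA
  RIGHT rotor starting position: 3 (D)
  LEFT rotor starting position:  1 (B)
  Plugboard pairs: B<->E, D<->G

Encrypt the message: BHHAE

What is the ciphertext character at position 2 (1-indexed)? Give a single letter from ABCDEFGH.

Char 1 ('B'): step: R->4, L=1; B->plug->E->R->H->L->E->refl->B->L'->G->R'->D->plug->G
Char 2 ('H'): step: R->5, L=1; H->plug->H->R->H->L->E->refl->B->L'->G->R'->D->plug->G

G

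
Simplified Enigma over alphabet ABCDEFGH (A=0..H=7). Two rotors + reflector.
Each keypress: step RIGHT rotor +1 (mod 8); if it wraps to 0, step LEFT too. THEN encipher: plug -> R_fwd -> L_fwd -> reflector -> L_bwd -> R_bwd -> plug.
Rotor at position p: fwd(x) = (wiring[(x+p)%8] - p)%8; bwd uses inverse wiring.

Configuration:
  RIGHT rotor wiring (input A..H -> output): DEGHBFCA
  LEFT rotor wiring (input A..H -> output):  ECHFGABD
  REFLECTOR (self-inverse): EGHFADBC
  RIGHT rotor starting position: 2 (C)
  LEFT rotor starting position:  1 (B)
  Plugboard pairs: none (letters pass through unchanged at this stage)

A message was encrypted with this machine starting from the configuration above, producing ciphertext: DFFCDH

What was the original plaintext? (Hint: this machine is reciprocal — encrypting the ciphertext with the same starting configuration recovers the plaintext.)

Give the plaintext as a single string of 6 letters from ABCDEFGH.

Answer: HBABHE

Derivation:
Char 1 ('D'): step: R->3, L=1; D->plug->D->R->H->L->D->refl->F->L'->D->R'->H->plug->H
Char 2 ('F'): step: R->4, L=1; F->plug->F->R->A->L->B->refl->G->L'->B->R'->B->plug->B
Char 3 ('F'): step: R->5, L=1; F->plug->F->R->B->L->G->refl->B->L'->A->R'->A->plug->A
Char 4 ('C'): step: R->6, L=1; C->plug->C->R->F->L->A->refl->E->L'->C->R'->B->plug->B
Char 5 ('D'): step: R->7, L=1; D->plug->D->R->H->L->D->refl->F->L'->D->R'->H->plug->H
Char 6 ('H'): step: R->0, L->2 (L advanced); H->plug->H->R->A->L->F->refl->D->L'->B->R'->E->plug->E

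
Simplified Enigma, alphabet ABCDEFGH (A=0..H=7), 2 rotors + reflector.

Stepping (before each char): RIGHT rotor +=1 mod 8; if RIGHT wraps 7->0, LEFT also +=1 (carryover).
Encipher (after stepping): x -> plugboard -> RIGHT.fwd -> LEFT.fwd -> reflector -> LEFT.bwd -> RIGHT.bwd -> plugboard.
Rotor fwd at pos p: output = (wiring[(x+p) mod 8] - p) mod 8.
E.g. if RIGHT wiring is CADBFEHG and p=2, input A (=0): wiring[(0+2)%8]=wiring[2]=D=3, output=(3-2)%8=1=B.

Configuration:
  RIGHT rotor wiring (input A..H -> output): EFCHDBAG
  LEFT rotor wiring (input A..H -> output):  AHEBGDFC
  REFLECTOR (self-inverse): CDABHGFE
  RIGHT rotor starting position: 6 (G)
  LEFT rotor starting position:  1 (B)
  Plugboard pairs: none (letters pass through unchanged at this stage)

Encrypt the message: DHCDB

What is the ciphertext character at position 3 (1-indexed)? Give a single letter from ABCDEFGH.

Char 1 ('D'): step: R->7, L=1; D->plug->D->R->D->L->F->refl->G->L'->A->R'->E->plug->E
Char 2 ('H'): step: R->0, L->2 (L advanced); H->plug->H->R->G->L->G->refl->F->L'->H->R'->D->plug->D
Char 3 ('C'): step: R->1, L=2; C->plug->C->R->G->L->G->refl->F->L'->H->R'->F->plug->F

F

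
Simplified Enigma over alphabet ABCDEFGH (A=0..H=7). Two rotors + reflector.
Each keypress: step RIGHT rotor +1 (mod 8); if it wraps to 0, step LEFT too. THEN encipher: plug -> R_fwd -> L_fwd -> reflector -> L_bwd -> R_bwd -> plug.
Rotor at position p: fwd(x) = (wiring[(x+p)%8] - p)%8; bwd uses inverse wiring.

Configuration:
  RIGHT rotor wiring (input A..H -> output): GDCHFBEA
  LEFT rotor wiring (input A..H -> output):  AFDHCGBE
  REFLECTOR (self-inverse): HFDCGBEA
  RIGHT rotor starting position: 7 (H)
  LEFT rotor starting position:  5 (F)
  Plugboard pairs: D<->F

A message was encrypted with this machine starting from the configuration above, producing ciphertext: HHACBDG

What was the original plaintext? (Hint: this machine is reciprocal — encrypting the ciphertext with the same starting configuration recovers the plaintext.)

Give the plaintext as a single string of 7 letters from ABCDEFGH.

Char 1 ('H'): step: R->0, L->6 (L advanced); H->plug->H->R->A->L->D->refl->C->L'->C->R'->C->plug->C
Char 2 ('H'): step: R->1, L=6; H->plug->H->R->F->L->B->refl->F->L'->E->R'->D->plug->F
Char 3 ('A'): step: R->2, L=6; A->plug->A->R->A->L->D->refl->C->L'->C->R'->E->plug->E
Char 4 ('C'): step: R->3, L=6; C->plug->C->R->G->L->E->refl->G->L'->B->R'->D->plug->F
Char 5 ('B'): step: R->4, L=6; B->plug->B->R->F->L->B->refl->F->L'->E->R'->D->plug->F
Char 6 ('D'): step: R->5, L=6; D->plug->F->R->F->L->B->refl->F->L'->E->R'->A->plug->A
Char 7 ('G'): step: R->6, L=6; G->plug->G->R->H->L->A->refl->H->L'->D->R'->H->plug->H

Answer: CFEFFAH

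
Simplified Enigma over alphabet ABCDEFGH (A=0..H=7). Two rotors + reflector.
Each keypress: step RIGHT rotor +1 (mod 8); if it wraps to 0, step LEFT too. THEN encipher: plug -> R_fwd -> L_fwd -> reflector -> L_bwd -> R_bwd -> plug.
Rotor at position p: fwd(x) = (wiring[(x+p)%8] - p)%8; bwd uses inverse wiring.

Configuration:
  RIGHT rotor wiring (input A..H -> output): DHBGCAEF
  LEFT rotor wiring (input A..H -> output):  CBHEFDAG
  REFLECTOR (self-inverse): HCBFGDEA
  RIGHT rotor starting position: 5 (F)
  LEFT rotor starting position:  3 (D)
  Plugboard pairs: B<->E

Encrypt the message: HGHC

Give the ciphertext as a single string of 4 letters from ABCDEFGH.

Char 1 ('H'): step: R->6, L=3; H->plug->H->R->C->L->A->refl->H->L'->F->R'->C->plug->C
Char 2 ('G'): step: R->7, L=3; G->plug->G->R->B->L->C->refl->B->L'->A->R'->C->plug->C
Char 3 ('H'): step: R->0, L->4 (L advanced); H->plug->H->R->F->L->F->refl->D->L'->G->R'->D->plug->D
Char 4 ('C'): step: R->1, L=4; C->plug->C->R->F->L->F->refl->D->L'->G->R'->A->plug->A

Answer: CCDA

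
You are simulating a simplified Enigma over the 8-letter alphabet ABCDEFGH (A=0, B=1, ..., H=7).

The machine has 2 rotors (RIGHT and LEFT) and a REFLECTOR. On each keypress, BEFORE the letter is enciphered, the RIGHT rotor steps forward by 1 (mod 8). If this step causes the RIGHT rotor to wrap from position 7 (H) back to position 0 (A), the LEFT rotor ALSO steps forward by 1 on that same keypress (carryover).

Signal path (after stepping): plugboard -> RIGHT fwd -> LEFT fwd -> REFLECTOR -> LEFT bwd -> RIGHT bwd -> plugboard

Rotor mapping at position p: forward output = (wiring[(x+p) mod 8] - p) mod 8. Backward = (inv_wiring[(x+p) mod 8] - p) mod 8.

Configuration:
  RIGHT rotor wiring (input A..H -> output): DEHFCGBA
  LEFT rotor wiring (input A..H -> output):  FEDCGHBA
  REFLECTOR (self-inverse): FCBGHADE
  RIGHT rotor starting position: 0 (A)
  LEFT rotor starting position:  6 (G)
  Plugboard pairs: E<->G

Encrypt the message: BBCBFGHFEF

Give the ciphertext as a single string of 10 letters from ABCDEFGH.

Answer: CCFCHFCGFH

Derivation:
Char 1 ('B'): step: R->1, L=6; B->plug->B->R->G->L->A->refl->F->L'->E->R'->C->plug->C
Char 2 ('B'): step: R->2, L=6; B->plug->B->R->D->L->G->refl->D->L'->A->R'->C->plug->C
Char 3 ('C'): step: R->3, L=6; C->plug->C->R->D->L->G->refl->D->L'->A->R'->F->plug->F
Char 4 ('B'): step: R->4, L=6; B->plug->B->R->C->L->H->refl->E->L'->F->R'->C->plug->C
Char 5 ('F'): step: R->5, L=6; F->plug->F->R->C->L->H->refl->E->L'->F->R'->H->plug->H
Char 6 ('G'): step: R->6, L=6; G->plug->E->R->B->L->C->refl->B->L'->H->R'->F->plug->F
Char 7 ('H'): step: R->7, L=6; H->plug->H->R->C->L->H->refl->E->L'->F->R'->C->plug->C
Char 8 ('F'): step: R->0, L->7 (L advanced); F->plug->F->R->G->L->A->refl->F->L'->C->R'->E->plug->G
Char 9 ('E'): step: R->1, L=7; E->plug->G->R->H->L->C->refl->B->L'->A->R'->F->plug->F
Char 10 ('F'): step: R->2, L=7; F->plug->F->R->G->L->A->refl->F->L'->C->R'->H->plug->H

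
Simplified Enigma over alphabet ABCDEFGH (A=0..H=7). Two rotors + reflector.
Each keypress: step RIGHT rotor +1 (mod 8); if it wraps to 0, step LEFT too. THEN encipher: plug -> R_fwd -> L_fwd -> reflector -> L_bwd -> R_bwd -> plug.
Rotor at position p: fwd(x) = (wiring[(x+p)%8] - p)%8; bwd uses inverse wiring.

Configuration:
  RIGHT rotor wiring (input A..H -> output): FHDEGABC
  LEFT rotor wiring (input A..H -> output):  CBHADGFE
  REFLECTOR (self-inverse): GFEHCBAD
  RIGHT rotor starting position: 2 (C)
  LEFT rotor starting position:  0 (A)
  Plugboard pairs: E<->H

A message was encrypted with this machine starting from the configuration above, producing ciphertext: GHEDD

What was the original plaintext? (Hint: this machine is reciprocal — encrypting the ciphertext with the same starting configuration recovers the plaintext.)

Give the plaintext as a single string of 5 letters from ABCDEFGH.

Answer: FDFFE

Derivation:
Char 1 ('G'): step: R->3, L=0; G->plug->G->R->E->L->D->refl->H->L'->C->R'->F->plug->F
Char 2 ('H'): step: R->4, L=0; H->plug->E->R->B->L->B->refl->F->L'->G->R'->D->plug->D
Char 3 ('E'): step: R->5, L=0; E->plug->H->R->B->L->B->refl->F->L'->G->R'->F->plug->F
Char 4 ('D'): step: R->6, L=0; D->plug->D->R->B->L->B->refl->F->L'->G->R'->F->plug->F
Char 5 ('D'): step: R->7, L=0; D->plug->D->R->E->L->D->refl->H->L'->C->R'->H->plug->E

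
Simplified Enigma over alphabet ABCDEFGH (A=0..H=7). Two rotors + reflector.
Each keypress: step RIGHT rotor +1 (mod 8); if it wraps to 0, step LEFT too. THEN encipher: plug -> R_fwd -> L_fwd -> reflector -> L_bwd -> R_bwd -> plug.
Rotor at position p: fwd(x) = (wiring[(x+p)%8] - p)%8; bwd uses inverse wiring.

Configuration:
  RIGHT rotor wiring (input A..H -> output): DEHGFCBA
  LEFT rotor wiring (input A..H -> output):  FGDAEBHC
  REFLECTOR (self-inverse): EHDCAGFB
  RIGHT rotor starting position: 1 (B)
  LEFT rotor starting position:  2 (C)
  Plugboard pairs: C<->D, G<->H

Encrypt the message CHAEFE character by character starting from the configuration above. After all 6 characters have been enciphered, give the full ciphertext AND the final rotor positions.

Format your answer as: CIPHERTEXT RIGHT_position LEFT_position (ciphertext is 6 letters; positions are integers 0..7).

Answer: DGCAAD 7 2

Derivation:
Char 1 ('C'): step: R->2, L=2; C->plug->D->R->A->L->B->refl->H->L'->D->R'->C->plug->D
Char 2 ('H'): step: R->3, L=2; H->plug->G->R->B->L->G->refl->F->L'->E->R'->H->plug->G
Char 3 ('A'): step: R->4, L=2; A->plug->A->R->B->L->G->refl->F->L'->E->R'->D->plug->C
Char 4 ('E'): step: R->5, L=2; E->plug->E->R->H->L->E->refl->A->L'->F->R'->A->plug->A
Char 5 ('F'): step: R->6, L=2; F->plug->F->R->A->L->B->refl->H->L'->D->R'->A->plug->A
Char 6 ('E'): step: R->7, L=2; E->plug->E->R->H->L->E->refl->A->L'->F->R'->C->plug->D
Final: ciphertext=DGCAAD, RIGHT=7, LEFT=2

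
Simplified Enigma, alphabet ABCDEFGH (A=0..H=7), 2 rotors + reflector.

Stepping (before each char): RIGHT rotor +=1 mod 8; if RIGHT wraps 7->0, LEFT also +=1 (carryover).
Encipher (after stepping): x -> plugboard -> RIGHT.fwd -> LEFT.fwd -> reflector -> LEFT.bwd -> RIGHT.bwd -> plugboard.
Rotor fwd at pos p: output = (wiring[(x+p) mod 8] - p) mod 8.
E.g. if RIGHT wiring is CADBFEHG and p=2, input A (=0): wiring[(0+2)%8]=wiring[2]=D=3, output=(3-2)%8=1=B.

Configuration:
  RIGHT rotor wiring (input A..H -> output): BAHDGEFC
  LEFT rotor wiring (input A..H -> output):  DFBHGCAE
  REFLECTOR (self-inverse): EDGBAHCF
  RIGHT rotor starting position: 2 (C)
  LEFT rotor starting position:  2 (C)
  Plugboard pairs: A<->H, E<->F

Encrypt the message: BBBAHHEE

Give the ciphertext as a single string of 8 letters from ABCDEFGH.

Answer: DCAHBEGH

Derivation:
Char 1 ('B'): step: R->3, L=2; B->plug->B->R->D->L->A->refl->E->L'->C->R'->D->plug->D
Char 2 ('B'): step: R->4, L=2; B->plug->B->R->A->L->H->refl->F->L'->B->R'->C->plug->C
Char 3 ('B'): step: R->5, L=2; B->plug->B->R->A->L->H->refl->F->L'->B->R'->H->plug->A
Char 4 ('A'): step: R->6, L=2; A->plug->H->R->G->L->B->refl->D->L'->H->R'->A->plug->H
Char 5 ('H'): step: R->7, L=2; H->plug->A->R->D->L->A->refl->E->L'->C->R'->B->plug->B
Char 6 ('H'): step: R->0, L->3 (L advanced); H->plug->A->R->B->L->D->refl->B->L'->E->R'->F->plug->E
Char 7 ('E'): step: R->1, L=3; E->plug->F->R->E->L->B->refl->D->L'->B->R'->G->plug->G
Char 8 ('E'): step: R->2, L=3; E->plug->F->R->A->L->E->refl->A->L'->F->R'->A->plug->H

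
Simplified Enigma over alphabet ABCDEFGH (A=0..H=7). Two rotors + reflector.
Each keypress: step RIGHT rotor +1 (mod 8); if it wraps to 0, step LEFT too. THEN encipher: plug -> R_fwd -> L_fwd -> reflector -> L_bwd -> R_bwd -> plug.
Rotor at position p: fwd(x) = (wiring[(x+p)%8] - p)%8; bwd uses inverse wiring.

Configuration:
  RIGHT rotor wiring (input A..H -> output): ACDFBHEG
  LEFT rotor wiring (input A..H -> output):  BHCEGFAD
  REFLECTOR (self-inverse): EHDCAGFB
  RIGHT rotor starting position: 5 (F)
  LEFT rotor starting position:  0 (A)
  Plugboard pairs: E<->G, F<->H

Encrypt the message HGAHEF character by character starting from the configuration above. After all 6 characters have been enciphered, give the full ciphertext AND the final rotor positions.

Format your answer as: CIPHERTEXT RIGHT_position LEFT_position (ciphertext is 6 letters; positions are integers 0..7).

Answer: CCCDGG 3 1

Derivation:
Char 1 ('H'): step: R->6, L=0; H->plug->F->R->H->L->D->refl->C->L'->C->R'->C->plug->C
Char 2 ('G'): step: R->7, L=0; G->plug->E->R->G->L->A->refl->E->L'->D->R'->C->plug->C
Char 3 ('A'): step: R->0, L->1 (L advanced); A->plug->A->R->A->L->G->refl->F->L'->D->R'->C->plug->C
Char 4 ('H'): step: R->1, L=1; H->plug->F->R->D->L->F->refl->G->L'->A->R'->D->plug->D
Char 5 ('E'): step: R->2, L=1; E->plug->G->R->G->L->C->refl->D->L'->C->R'->E->plug->G
Char 6 ('F'): step: R->3, L=1; F->plug->H->R->A->L->G->refl->F->L'->D->R'->E->plug->G
Final: ciphertext=CCCDGG, RIGHT=3, LEFT=1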